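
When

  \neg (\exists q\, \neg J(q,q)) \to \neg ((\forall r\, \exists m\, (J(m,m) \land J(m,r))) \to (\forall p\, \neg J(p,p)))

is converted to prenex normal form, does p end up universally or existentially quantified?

existential

First replace A → B with ¬A ∨ B.
  \neg \neg (\exists q\, \neg J(q,q)) \lor \neg (\neg (\forall r\, \exists m\, (J(m,m) \land J(m,r))) \lor (\forall p\, \neg J(p,p)))
Push ¬ through the quantifiers and connectives to reach negation normal form:
  (\exists q\, \neg J(q,q)) \lor (\forall r\, \exists m\, (J(m,m) \land J(m,r))) \land (\exists p\, J(p,p))
All bound variables are already distinct, so no renaming is needed.
Extract every quantifier outward, since the variables are now distinct and don't occur free across branches:
  \exists q\, \forall r\, \exists m\, \exists p\, (\neg J(q,q) \lor J(m,m) \land J(m,r) \land J(p,p))
The quantifier \forall p sits under an odd number of negations (counting the antecedent side of each →), so it flips to \exists p.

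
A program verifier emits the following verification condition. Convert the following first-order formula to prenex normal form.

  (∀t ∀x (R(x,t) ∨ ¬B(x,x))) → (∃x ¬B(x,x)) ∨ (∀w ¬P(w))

First replace A → B with ¬A ∨ B.
  ¬(∀t ∀x (R(x,t) ∨ ¬B(x,x))) ∨ (∃x ¬B(x,x)) ∨ (∀w ¬P(w))
Push ¬ through the quantifiers and connectives to reach negation normal form:
  (∃t ∃x (¬R(x,t) ∧ B(x,x))) ∨ (∃x ¬B(x,x)) ∨ (∀w ¬P(w))
Rename bound variables to avoid capture: x↦y1.
  (∃t ∃x (¬R(x,t) ∧ B(x,x))) ∨ (∃y1 ¬B(y1,y1)) ∨ (∀w ¬P(w))
Extract every quantifier outward, since the variables are now distinct and don't occur free across branches:
  ∃t ∃x ∃y1 ∀w (¬R(x,t) ∧ B(x,x) ∨ ¬B(y1,y1) ∨ ¬P(w))

∃t ∃x ∃y1 ∀w (¬R(x,t) ∧ B(x,x) ∨ ¬B(y1,y1) ∨ ¬P(w))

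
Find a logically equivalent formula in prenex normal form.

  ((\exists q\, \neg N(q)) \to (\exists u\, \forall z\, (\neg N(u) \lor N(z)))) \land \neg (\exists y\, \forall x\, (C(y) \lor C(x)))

\forall q\, \exists u\, \forall z\, \forall y\, \exists x\, ((N(q) \lor \neg N(u) \lor N(z)) \land \neg C(y) \land \neg C(x))

Eliminate → and ↔ using ¬ and ∨.
  (\neg (\exists q\, \neg N(q)) \lor (\exists u\, \forall z\, (\neg N(u) \lor N(z)))) \land \neg (\exists y\, \forall x\, (C(y) \lor C(x)))
Drive negations inward (¬∀x A ≡ ∃x ¬A, ¬∃x A ≡ ∀x ¬A, De Morgan for ∧/∨):
  ((\forall q\, N(q)) \lor (\exists u\, \forall z\, (\neg N(u) \lor N(z)))) \land (\forall y\, \exists x\, (\neg C(y) \land \neg C(x)))
Extract every quantifier outward, since the variables are now distinct and don't occur free across branches:
  \forall q\, \exists u\, \forall z\, \forall y\, \exists x\, ((N(q) \lor \neg N(u) \lor N(z)) \land \neg C(y) \land \neg C(x))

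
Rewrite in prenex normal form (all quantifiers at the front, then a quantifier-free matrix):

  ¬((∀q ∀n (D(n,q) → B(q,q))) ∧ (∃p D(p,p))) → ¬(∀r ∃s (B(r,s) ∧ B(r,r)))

∀q ∀n ∃p ∃r ∀s ((¬D(n,q) ∨ B(q,q)) ∧ D(p,p) ∨ ¬B(r,s) ∨ ¬B(r,r))

Eliminate → and ↔ using ¬ and ∨.
  ¬¬((∀q ∀n (¬D(n,q) ∨ B(q,q))) ∧ (∃p D(p,p))) ∨ ¬(∀r ∃s (B(r,s) ∧ B(r,r)))
Move each ¬ inward, flipping quantifiers it crosses:
  (∀q ∀n (¬D(n,q) ∨ B(q,q))) ∧ (∃p D(p,p)) ∨ (∃r ∀s (¬B(r,s) ∨ ¬B(r,r)))
Finally move all quantifiers to the prefix:
  ∀q ∀n ∃p ∃r ∀s ((¬D(n,q) ∨ B(q,q)) ∧ D(p,p) ∨ ¬B(r,s) ∨ ¬B(r,r))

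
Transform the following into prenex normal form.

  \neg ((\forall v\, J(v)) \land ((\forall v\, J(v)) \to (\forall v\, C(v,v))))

\exists v\, \forall w\, \exists x1\, (\neg J(v) \lor J(w) \land \neg C(x1,x1))

Eliminate → and ↔ using ¬ and ∨.
  \neg ((\forall v\, J(v)) \land (\neg (\forall v\, J(v)) \lor (\forall v\, C(v,v))))
Move each ¬ inward, flipping quantifiers it crosses:
  (\exists v\, \neg J(v)) \lor (\forall v\, J(v)) \land (\exists v\, \neg C(v,v))
Standardize variables apart so no two quantifiers bind the same name: v↦w, v↦x1.
  (\exists v\, \neg J(v)) \lor (\forall w\, J(w)) \land (\exists x1\, \neg C(x1,x1))
Finally move all quantifiers to the prefix:
  \exists v\, \forall w\, \exists x1\, (\neg J(v) \lor J(w) \land \neg C(x1,x1))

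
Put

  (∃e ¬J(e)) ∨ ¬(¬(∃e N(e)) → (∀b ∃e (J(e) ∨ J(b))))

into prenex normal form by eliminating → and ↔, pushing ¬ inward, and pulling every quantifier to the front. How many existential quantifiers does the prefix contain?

Eliminate → and ↔ using ¬ and ∨.
  (∃e ¬J(e)) ∨ ¬(¬¬(∃e N(e)) ∨ (∀b ∃e (J(e) ∨ J(b))))
Push ¬ through the quantifiers and connectives to reach negation normal form:
  (∃e ¬J(e)) ∨ (∀e ¬N(e)) ∧ (∃b ∀e (¬J(e) ∧ ¬J(b)))
Rename bound variables to avoid capture: e↦z, e↦t.
  (∃e ¬J(e)) ∨ (∀z ¬N(z)) ∧ (∃b ∀t (¬J(t) ∧ ¬J(b)))
Finally move all quantifiers to the prefix:
  ∃e ∀z ∃b ∀t (¬J(e) ∨ ¬N(z) ∧ ¬J(t) ∧ ¬J(b))
The prefix is ∃e ∀z ∃b ∀t: 2 universal, 2 existential.

2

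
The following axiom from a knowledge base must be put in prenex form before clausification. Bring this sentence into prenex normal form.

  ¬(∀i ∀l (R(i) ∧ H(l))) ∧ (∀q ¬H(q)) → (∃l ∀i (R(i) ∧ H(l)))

∀i ∀l ∃q ∃w1 ∀u (R(i) ∧ H(l) ∨ H(q) ∨ R(u) ∧ H(w1))

Rewrite implications/biconditionals: A → B as ¬A ∨ B.
  ¬(¬(∀i ∀l (R(i) ∧ H(l))) ∧ (∀q ¬H(q))) ∨ (∃l ∀i (R(i) ∧ H(l)))
Move each ¬ inward, flipping quantifiers it crosses:
  (∀i ∀l (R(i) ∧ H(l))) ∨ (∃q H(q)) ∨ (∃l ∀i (R(i) ∧ H(l)))
Rename bound variables to avoid capture: l↦w1, i↦u.
  (∀i ∀l (R(i) ∧ H(l))) ∨ (∃q H(q)) ∨ (∃w1 ∀u (R(u) ∧ H(w1)))
Finally move all quantifiers to the prefix:
  ∀i ∀l ∃q ∃w1 ∀u (R(i) ∧ H(l) ∨ H(q) ∨ R(u) ∧ H(w1))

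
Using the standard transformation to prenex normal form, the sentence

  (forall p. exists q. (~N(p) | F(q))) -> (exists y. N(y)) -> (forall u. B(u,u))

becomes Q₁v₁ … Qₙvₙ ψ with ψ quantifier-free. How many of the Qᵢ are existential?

Eliminate → and ↔ using ¬ and ∨.
  ~(forall p. exists q. (~N(p) | F(q))) | ~(exists y. N(y)) | (forall u. B(u,u))
Drive negations inward (¬∀x A ≡ ∃x ¬A, ¬∃x A ≡ ∀x ¬A, De Morgan for ∧/∨):
  (exists p. forall q. (N(p) & ~F(q))) | (forall y. ~N(y)) | (forall u. B(u,u))
Extract every quantifier outward, since the variables are now distinct and don't occur free across branches:
  exists p. forall q. forall y. forall u. (N(p) & ~F(q) | ~N(y) | B(u,u))
The prefix is exists p forall q forall y forall u: 3 universal, 1 existential.

1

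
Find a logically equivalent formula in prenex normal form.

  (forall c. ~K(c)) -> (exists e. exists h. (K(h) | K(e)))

First replace A → B with ¬A ∨ B.
  ~(forall c. ~K(c)) | (exists e. exists h. (K(h) | K(e)))
Move each ¬ inward, flipping quantifiers it crosses:
  (exists c. K(c)) | (exists e. exists h. (K(h) | K(e)))
Pull the quantifiers to the front (each side's bound variable is not free in the other side):
  exists c. exists e. exists h. (K(c) | K(h) | K(e))

exists c. exists e. exists h. (K(c) | K(h) | K(e))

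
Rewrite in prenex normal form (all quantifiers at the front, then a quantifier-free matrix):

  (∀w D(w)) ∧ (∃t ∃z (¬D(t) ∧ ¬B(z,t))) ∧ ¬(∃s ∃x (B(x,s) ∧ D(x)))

∀w ∃t ∃z ∀s ∀x (D(w) ∧ ¬D(t) ∧ ¬B(z,t) ∧ (¬B(x,s) ∨ ¬D(x)))

Move each ¬ inward, flipping quantifiers it crosses:
  (∀w D(w)) ∧ (∃t ∃z (¬D(t) ∧ ¬B(z,t))) ∧ (∀s ∀x (¬B(x,s) ∨ ¬D(x)))
All bound variables are already distinct, so no renaming is needed.
Extract every quantifier outward, since the variables are now distinct and don't occur free across branches:
  ∀w ∃t ∃z ∀s ∀x (D(w) ∧ ¬D(t) ∧ ¬B(z,t) ∧ (¬B(x,s) ∨ ¬D(x)))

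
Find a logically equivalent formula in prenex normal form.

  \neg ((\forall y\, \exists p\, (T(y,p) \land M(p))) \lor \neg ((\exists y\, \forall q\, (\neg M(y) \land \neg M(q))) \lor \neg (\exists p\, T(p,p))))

\exists y\, \forall p\, \exists c\, \forall q\, \forall z\, ((\neg T(y,p) \lor \neg M(p)) \land (\neg M(c) \land \neg M(q) \lor \neg T(z,z)))

Move each ¬ inward, flipping quantifiers it crosses:
  (\exists y\, \forall p\, (\neg T(y,p) \lor \neg M(p))) \land ((\exists y\, \forall q\, (\neg M(y) \land \neg M(q))) \lor (\forall p\, \neg T(p,p)))
Give each quantifier a distinct variable: y↦c, p↦z.
  (\exists y\, \forall p\, (\neg T(y,p) \lor \neg M(p))) \land ((\exists c\, \forall q\, (\neg M(c) \land \neg M(q))) \lor (\forall z\, \neg T(z,z)))
Finally move all quantifiers to the prefix:
  \exists y\, \forall p\, \exists c\, \forall q\, \forall z\, ((\neg T(y,p) \lor \neg M(p)) \land (\neg M(c) \land \neg M(q) \lor \neg T(z,z)))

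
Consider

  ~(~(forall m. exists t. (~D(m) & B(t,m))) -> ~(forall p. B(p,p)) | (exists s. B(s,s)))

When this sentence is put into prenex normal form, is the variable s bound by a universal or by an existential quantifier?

universal

Rewrite implications/biconditionals: A → B as ¬A ∨ B.
  ~(~~(forall m. exists t. (~D(m) & B(t,m))) | ~(forall p. B(p,p)) | (exists s. B(s,s)))
Push ¬ through the quantifiers and connectives to reach negation normal form:
  (exists m. forall t. (D(m) | ~B(t,m))) & (forall p. B(p,p)) & (forall s. ~B(s,s))
Finally move all quantifiers to the prefix:
  exists m. forall t. forall p. forall s. ((D(m) | ~B(t,m)) & B(p,p) & ~B(s,s))
The quantifier exists s sits under an odd number of negations (counting the antecedent side of each →), so it flips to forall s.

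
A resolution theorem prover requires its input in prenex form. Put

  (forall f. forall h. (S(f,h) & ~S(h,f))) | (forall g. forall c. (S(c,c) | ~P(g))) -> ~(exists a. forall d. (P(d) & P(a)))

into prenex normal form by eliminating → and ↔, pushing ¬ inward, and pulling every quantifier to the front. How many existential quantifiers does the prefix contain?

Rewrite implications/biconditionals: A → B as ¬A ∨ B.
  ~((forall f. forall h. (S(f,h) & ~S(h,f))) | (forall g. forall c. (S(c,c) | ~P(g)))) | ~(exists a. forall d. (P(d) & P(a)))
Drive negations inward (¬∀x A ≡ ∃x ¬A, ¬∃x A ≡ ∀x ¬A, De Morgan for ∧/∨):
  (exists f. exists h. (~S(f,h) | S(h,f))) & (exists g. exists c. (~S(c,c) & P(g))) | (forall a. exists d. (~P(d) | ~P(a)))
Pull the quantifiers to the front (each side's bound variable is not free in the other side):
  exists f. exists h. exists g. exists c. forall a. exists d. ((~S(f,h) | S(h,f)) & ~S(c,c) & P(g) | ~P(d) | ~P(a))
The prefix is exists f exists h exists g exists c forall a exists d: 1 universal, 5 existential.

5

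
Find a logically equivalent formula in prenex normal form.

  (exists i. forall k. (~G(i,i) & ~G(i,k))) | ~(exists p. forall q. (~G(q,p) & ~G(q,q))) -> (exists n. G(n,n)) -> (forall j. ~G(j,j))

Eliminate → and ↔ using ¬ and ∨.
  ~((exists i. forall k. (~G(i,i) & ~G(i,k))) | ~(exists p. forall q. (~G(q,p) & ~G(q,q)))) | ~(exists n. G(n,n)) | (forall j. ~G(j,j))
Move each ¬ inward, flipping quantifiers it crosses:
  (forall i. exists k. (G(i,i) | G(i,k))) & (exists p. forall q. (~G(q,p) & ~G(q,q))) | (forall n. ~G(n,n)) | (forall j. ~G(j,j))
Pull the quantifiers to the front (each side's bound variable is not free in the other side):
  forall i. exists k. exists p. forall q. forall n. forall j. ((G(i,i) | G(i,k)) & ~G(q,p) & ~G(q,q) | ~G(n,n) | ~G(j,j))

forall i. exists k. exists p. forall q. forall n. forall j. ((G(i,i) | G(i,k)) & ~G(q,p) & ~G(q,q) | ~G(n,n) | ~G(j,j))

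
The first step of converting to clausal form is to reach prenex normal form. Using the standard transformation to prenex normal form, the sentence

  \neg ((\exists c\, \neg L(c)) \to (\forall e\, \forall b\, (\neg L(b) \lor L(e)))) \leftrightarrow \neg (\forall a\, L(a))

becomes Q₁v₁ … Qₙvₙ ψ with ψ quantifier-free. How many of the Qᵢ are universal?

First replace A → B with ¬A ∨ B; A ↔ B as (¬A ∨ B) ∧ (¬B ∨ A).
  (\neg \neg (\neg (\exists c\, \neg L(c)) \lor (\forall e\, \forall b\, (\neg L(b) \lor L(e)))) \lor \neg (\forall a\, L(a))) \land (\neg \neg (\forall a\, L(a)) \lor \neg (\neg (\exists c\, \neg L(c)) \lor (\forall e\, \forall b\, (\neg L(b) \lor L(e)))))
Drive negations inward (¬∀x A ≡ ∃x ¬A, ¬∃x A ≡ ∀x ¬A, De Morgan for ∧/∨):
  ((\forall c\, L(c)) \lor (\forall e\, \forall b\, (\neg L(b) \lor L(e))) \lor (\exists a\, \neg L(a))) \land ((\forall a\, L(a)) \lor (\exists c\, \neg L(c)) \land (\exists e\, \exists b\, (L(b) \land \neg L(e))))
Standardize variables apart so no two quantifiers bind the same name: a↦w, c↦q, e↦x1, b↦r.
  ((\forall c\, L(c)) \lor (\forall e\, \forall b\, (\neg L(b) \lor L(e))) \lor (\exists a\, \neg L(a))) \land ((\forall w\, L(w)) \lor (\exists q\, \neg L(q)) \land (\exists x1\, \exists r\, (L(r) \land \neg L(x1))))
Extract every quantifier outward, since the variables are now distinct and don't occur free across branches:
  \forall c\, \forall e\, \forall b\, \exists a\, \forall w\, \exists q\, \exists x1\, \exists r\, ((L(c) \lor \neg L(b) \lor L(e) \lor \neg L(a)) \land (L(w) \lor \neg L(q) \land L(r) \land \neg L(x1)))
The prefix is \forall c \forall e \forall b \exists a \forall w \exists q \exists x1 \exists r: 4 universal, 4 existential.

4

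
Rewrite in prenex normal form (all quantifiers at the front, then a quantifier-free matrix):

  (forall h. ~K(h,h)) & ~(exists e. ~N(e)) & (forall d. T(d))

Drive negations inward (¬∀x A ≡ ∃x ¬A, ¬∃x A ≡ ∀x ¬A, De Morgan for ∧/∨):
  (forall h. ~K(h,h)) & (forall e. N(e)) & (forall d. T(d))
All bound variables are already distinct, so no renaming is needed.
Finally move all quantifiers to the prefix:
  forall h. forall e. forall d. (~K(h,h) & N(e) & T(d))

forall h. forall e. forall d. (~K(h,h) & N(e) & T(d))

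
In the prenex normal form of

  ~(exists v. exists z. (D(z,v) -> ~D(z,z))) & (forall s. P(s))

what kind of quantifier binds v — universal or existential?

universal

Eliminate → and ↔ using ¬ and ∨.
  ~(exists v. exists z. (~D(z,v) | ~D(z,z))) & (forall s. P(s))
Drive negations inward (¬∀x A ≡ ∃x ¬A, ¬∃x A ≡ ∀x ¬A, De Morgan for ∧/∨):
  (forall v. forall z. (D(z,v) & D(z,z))) & (forall s. P(s))
All bound variables are already distinct, so no renaming is needed.
Finally move all quantifiers to the prefix:
  forall v. forall z. forall s. (D(z,v) & D(z,z) & P(s))
The quantifier exists v sits under an odd number of negations (counting the antecedent side of each →), so it flips to forall v.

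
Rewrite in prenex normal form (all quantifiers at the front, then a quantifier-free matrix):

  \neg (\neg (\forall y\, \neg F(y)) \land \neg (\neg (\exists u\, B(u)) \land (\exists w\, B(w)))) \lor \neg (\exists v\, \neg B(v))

Push ¬ through the quantifiers and connectives to reach negation normal form:
  (\forall y\, \neg F(y)) \lor (\forall u\, \neg B(u)) \land (\exists w\, B(w)) \lor (\forall v\, B(v))
All bound variables are already distinct, so no renaming is needed.
Extract every quantifier outward, since the variables are now distinct and don't occur free across branches:
  \forall y\, \forall u\, \exists w\, \forall v\, (\neg F(y) \lor \neg B(u) \land B(w) \lor B(v))

\forall y\, \forall u\, \exists w\, \forall v\, (\neg F(y) \lor \neg B(u) \land B(w) \lor B(v))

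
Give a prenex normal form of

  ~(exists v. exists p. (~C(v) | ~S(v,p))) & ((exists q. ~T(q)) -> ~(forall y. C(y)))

forall v. forall p. forall q. exists y. (C(v) & S(v,p) & (T(q) | ~C(y)))

First replace A → B with ¬A ∨ B.
  ~(exists v. exists p. (~C(v) | ~S(v,p))) & (~(exists q. ~T(q)) | ~(forall y. C(y)))
Push ¬ through the quantifiers and connectives to reach negation normal form:
  (forall v. forall p. (C(v) & S(v,p))) & ((forall q. T(q)) | (exists y. ~C(y)))
All bound variables are already distinct, so no renaming is needed.
Extract every quantifier outward, since the variables are now distinct and don't occur free across branches:
  forall v. forall p. forall q. exists y. (C(v) & S(v,p) & (T(q) | ~C(y)))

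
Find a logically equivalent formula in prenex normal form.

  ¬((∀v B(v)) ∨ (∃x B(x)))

Push ¬ through the quantifiers and connectives to reach negation normal form:
  (∃v ¬B(v)) ∧ (∀x ¬B(x))
All bound variables are already distinct, so no renaming is needed.
Finally move all quantifiers to the prefix:
  ∃v ∀x (¬B(v) ∧ ¬B(x))

∃v ∀x (¬B(v) ∧ ¬B(x))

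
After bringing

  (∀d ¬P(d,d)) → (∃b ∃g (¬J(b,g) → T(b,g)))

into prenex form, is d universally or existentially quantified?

First replace A → B with ¬A ∨ B.
  ¬(∀d ¬P(d,d)) ∨ (∃b ∃g (¬¬J(b,g) ∨ T(b,g)))
Move each ¬ inward, flipping quantifiers it crosses:
  (∃d P(d,d)) ∨ (∃b ∃g (J(b,g) ∨ T(b,g)))
All bound variables are already distinct, so no renaming is needed.
Finally move all quantifiers to the prefix:
  ∃d ∃b ∃g (P(d,d) ∨ J(b,g) ∨ T(b,g))
The quantifier ∀d sits under an odd number of negations (counting the antecedent side of each →), so it flips to ∃d.

existential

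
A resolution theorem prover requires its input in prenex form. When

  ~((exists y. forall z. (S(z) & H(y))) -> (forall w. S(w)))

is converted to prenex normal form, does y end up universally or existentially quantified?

existential

Rewrite implications/biconditionals: A → B as ¬A ∨ B.
  ~(~(exists y. forall z. (S(z) & H(y))) | (forall w. S(w)))
Move each ¬ inward, flipping quantifiers it crosses:
  (exists y. forall z. (S(z) & H(y))) & (exists w. ~S(w))
All bound variables are already distinct, so no renaming is needed.
Finally move all quantifiers to the prefix:
  exists y. forall z. exists w. (S(z) & H(y) & ~S(w))
The quantifier exists y sits under an even number of negations (counting the antecedent side of each →), so it remains existential.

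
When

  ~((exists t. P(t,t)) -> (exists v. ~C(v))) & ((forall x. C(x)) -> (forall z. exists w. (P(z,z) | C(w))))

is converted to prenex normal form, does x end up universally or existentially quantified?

existential

Rewrite implications/biconditionals: A → B as ¬A ∨ B.
  ~(~(exists t. P(t,t)) | (exists v. ~C(v))) & (~(forall x. C(x)) | (forall z. exists w. (P(z,z) | C(w))))
Push ¬ through the quantifiers and connectives to reach negation normal form:
  (exists t. P(t,t)) & (forall v. C(v)) & ((exists x. ~C(x)) | (forall z. exists w. (P(z,z) | C(w))))
All bound variables are already distinct, so no renaming is needed.
Pull the quantifiers to the front (each side's bound variable is not free in the other side):
  exists t. forall v. exists x. forall z. exists w. (P(t,t) & C(v) & (~C(x) | P(z,z) | C(w)))
The quantifier forall x sits under an odd number of negations (counting the antecedent side of each →), so it flips to exists x.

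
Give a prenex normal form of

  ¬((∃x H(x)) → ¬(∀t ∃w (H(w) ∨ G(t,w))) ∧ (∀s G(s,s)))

∃x ∀t ∃w ∃s (H(x) ∧ (H(w) ∨ G(t,w) ∨ ¬G(s,s)))

First replace A → B with ¬A ∨ B.
  ¬(¬(∃x H(x)) ∨ ¬(∀t ∃w (H(w) ∨ G(t,w))) ∧ (∀s G(s,s)))
Drive negations inward (¬∀x A ≡ ∃x ¬A, ¬∃x A ≡ ∀x ¬A, De Morgan for ∧/∨):
  (∃x H(x)) ∧ ((∀t ∃w (H(w) ∨ G(t,w))) ∨ (∃s ¬G(s,s)))
All bound variables are already distinct, so no renaming is needed.
Finally move all quantifiers to the prefix:
  ∃x ∀t ∃w ∃s (H(x) ∧ (H(w) ∨ G(t,w) ∨ ¬G(s,s)))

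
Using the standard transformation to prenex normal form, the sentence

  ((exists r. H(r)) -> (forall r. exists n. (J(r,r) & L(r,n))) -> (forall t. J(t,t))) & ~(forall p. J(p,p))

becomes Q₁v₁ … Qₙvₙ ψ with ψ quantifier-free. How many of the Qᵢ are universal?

3

Eliminate → and ↔ using ¬ and ∨.
  (~(exists r. H(r)) | ~(forall r. exists n. (J(r,r) & L(r,n))) | (forall t. J(t,t))) & ~(forall p. J(p,p))
Drive negations inward (¬∀x A ≡ ∃x ¬A, ¬∃x A ≡ ∀x ¬A, De Morgan for ∧/∨):
  ((forall r. ~H(r)) | (exists r. forall n. (~J(r,r) | ~L(r,n))) | (forall t. J(t,t))) & (exists p. ~J(p,p))
Give each quantifier a distinct variable: r↦z.
  ((forall r. ~H(r)) | (exists z. forall n. (~J(z,z) | ~L(z,n))) | (forall t. J(t,t))) & (exists p. ~J(p,p))
Extract every quantifier outward, since the variables are now distinct and don't occur free across branches:
  forall r. exists z. forall n. forall t. exists p. ((~H(r) | ~J(z,z) | ~L(z,n) | J(t,t)) & ~J(p,p))
The prefix is forall r exists z forall n forall t exists p: 3 universal, 2 existential.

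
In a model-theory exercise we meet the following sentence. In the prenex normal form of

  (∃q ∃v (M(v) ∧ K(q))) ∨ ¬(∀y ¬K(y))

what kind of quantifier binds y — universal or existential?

existential

Drive negations inward (¬∀x A ≡ ∃x ¬A, ¬∃x A ≡ ∀x ¬A, De Morgan for ∧/∨):
  (∃q ∃v (M(v) ∧ K(q))) ∨ (∃y K(y))
Finally move all quantifiers to the prefix:
  ∃q ∃v ∃y (M(v) ∧ K(q) ∨ K(y))
The quantifier ∀y sits under an odd number of negations, so it flips to ∃y.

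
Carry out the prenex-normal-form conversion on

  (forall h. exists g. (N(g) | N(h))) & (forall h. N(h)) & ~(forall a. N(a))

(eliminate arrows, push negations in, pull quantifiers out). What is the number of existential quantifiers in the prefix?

2

Drive negations inward (¬∀x A ≡ ∃x ¬A, ¬∃x A ≡ ∀x ¬A, De Morgan for ∧/∨):
  (forall h. exists g. (N(g) | N(h))) & (forall h. N(h)) & (exists a. ~N(a))
Rename bound variables to avoid capture: h↦v1.
  (forall h. exists g. (N(g) | N(h))) & (forall v1. N(v1)) & (exists a. ~N(a))
Pull the quantifiers to the front (each side's bound variable is not free in the other side):
  forall h. exists g. forall v1. exists a. ((N(g) | N(h)) & N(v1) & ~N(a))
The prefix is forall h exists g forall v1 exists a: 2 universal, 2 existential.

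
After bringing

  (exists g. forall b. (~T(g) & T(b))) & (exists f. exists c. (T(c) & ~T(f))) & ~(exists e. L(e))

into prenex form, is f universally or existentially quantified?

existential

Drive negations inward (¬∀x A ≡ ∃x ¬A, ¬∃x A ≡ ∀x ¬A, De Morgan for ∧/∨):
  (exists g. forall b. (~T(g) & T(b))) & (exists f. exists c. (T(c) & ~T(f))) & (forall e. ~L(e))
Extract every quantifier outward, since the variables are now distinct and don't occur free across branches:
  exists g. forall b. exists f. exists c. forall e. (~T(g) & T(b) & T(c) & ~T(f) & ~L(e))
The quantifier exists f sits under an even number of negations, so it remains existential.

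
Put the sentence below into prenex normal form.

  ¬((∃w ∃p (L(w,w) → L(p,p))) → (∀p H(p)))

Eliminate → and ↔ using ¬ and ∨.
  ¬(¬(∃w ∃p (¬L(w,w) ∨ L(p,p))) ∨ (∀p H(p)))
Push ¬ through the quantifiers and connectives to reach negation normal form:
  (∃w ∃p (¬L(w,w) ∨ L(p,p))) ∧ (∃p ¬H(p))
Standardize variables apart so no two quantifiers bind the same name: p↦s.
  (∃w ∃p (¬L(w,w) ∨ L(p,p))) ∧ (∃s ¬H(s))
Pull the quantifiers to the front (each side's bound variable is not free in the other side):
  ∃w ∃p ∃s ((¬L(w,w) ∨ L(p,p)) ∧ ¬H(s))

∃w ∃p ∃s ((¬L(w,w) ∨ L(p,p)) ∧ ¬H(s))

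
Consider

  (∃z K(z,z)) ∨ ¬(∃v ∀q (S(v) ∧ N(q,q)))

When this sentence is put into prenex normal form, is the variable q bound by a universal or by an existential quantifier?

existential

Push ¬ through the quantifiers and connectives to reach negation normal form:
  (∃z K(z,z)) ∨ (∀v ∃q (¬S(v) ∨ ¬N(q,q)))
Pull the quantifiers to the front (each side's bound variable is not free in the other side):
  ∃z ∀v ∃q (K(z,z) ∨ ¬S(v) ∨ ¬N(q,q))
The quantifier ∀q sits under an odd number of negations, so it flips to ∃q.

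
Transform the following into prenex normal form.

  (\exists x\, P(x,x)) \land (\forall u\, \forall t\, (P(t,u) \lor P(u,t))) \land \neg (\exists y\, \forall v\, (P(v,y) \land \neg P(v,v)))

Drive negations inward (¬∀x A ≡ ∃x ¬A, ¬∃x A ≡ ∀x ¬A, De Morgan for ∧/∨):
  (\exists x\, P(x,x)) \land (\forall u\, \forall t\, (P(t,u) \lor P(u,t))) \land (\forall y\, \exists v\, (\neg P(v,y) \lor P(v,v)))
Extract every quantifier outward, since the variables are now distinct and don't occur free across branches:
  \exists x\, \forall u\, \forall t\, \forall y\, \exists v\, (P(x,x) \land (P(t,u) \lor P(u,t)) \land (\neg P(v,y) \lor P(v,v)))

\exists x\, \forall u\, \forall t\, \forall y\, \exists v\, (P(x,x) \land (P(t,u) \lor P(u,t)) \land (\neg P(v,y) \lor P(v,v)))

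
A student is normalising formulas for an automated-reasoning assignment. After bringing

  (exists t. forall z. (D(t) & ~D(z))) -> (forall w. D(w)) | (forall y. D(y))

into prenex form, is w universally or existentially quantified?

universal

First replace A → B with ¬A ∨ B.
  ~(exists t. forall z. (D(t) & ~D(z))) | (forall w. D(w)) | (forall y. D(y))
Push ¬ through the quantifiers and connectives to reach negation normal form:
  (forall t. exists z. (~D(t) | D(z))) | (forall w. D(w)) | (forall y. D(y))
All bound variables are already distinct, so no renaming is needed.
Pull the quantifiers to the front (each side's bound variable is not free in the other side):
  forall t. exists z. forall w. forall y. (~D(t) | D(z) | D(w) | D(y))
The quantifier forall w sits under an even number of negations (counting the antecedent side of each →), so it remains universal.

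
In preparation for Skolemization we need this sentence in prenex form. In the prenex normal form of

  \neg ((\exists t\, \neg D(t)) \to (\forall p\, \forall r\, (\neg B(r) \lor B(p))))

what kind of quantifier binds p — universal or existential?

Eliminate → and ↔ using ¬ and ∨.
  \neg (\neg (\exists t\, \neg D(t)) \lor (\forall p\, \forall r\, (\neg B(r) \lor B(p))))
Drive negations inward (¬∀x A ≡ ∃x ¬A, ¬∃x A ≡ ∀x ¬A, De Morgan for ∧/∨):
  (\exists t\, \neg D(t)) \land (\exists p\, \exists r\, (B(r) \land \neg B(p)))
All bound variables are already distinct, so no renaming is needed.
Extract every quantifier outward, since the variables are now distinct and don't occur free across branches:
  \exists t\, \exists p\, \exists r\, (\neg D(t) \land B(r) \land \neg B(p))
The quantifier \forall p sits under an odd number of negations (counting the antecedent side of each →), so it flips to \exists p.

existential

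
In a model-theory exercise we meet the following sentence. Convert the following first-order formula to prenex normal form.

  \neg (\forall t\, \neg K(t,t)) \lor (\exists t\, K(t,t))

Drive negations inward (¬∀x A ≡ ∃x ¬A, ¬∃x A ≡ ∀x ¬A, De Morgan for ∧/∨):
  (\exists t\, K(t,t)) \lor (\exists t\, K(t,t))
Rename bound variables to avoid capture: t↦c.
  (\exists t\, K(t,t)) \lor (\exists c\, K(c,c))
Finally move all quantifiers to the prefix:
  \exists t\, \exists c\, (K(t,t) \lor K(c,c))

\exists t\, \exists c\, (K(t,t) \lor K(c,c))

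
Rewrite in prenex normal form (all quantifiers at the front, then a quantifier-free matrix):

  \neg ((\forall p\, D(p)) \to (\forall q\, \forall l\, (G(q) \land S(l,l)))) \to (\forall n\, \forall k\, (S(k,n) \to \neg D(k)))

First replace A → B with ¬A ∨ B.
  \neg \neg (\neg (\forall p\, D(p)) \lor (\forall q\, \forall l\, (G(q) \land S(l,l)))) \lor (\forall n\, \forall k\, (\neg S(k,n) \lor \neg D(k)))
Drive negations inward (¬∀x A ≡ ∃x ¬A, ¬∃x A ≡ ∀x ¬A, De Morgan for ∧/∨):
  (\exists p\, \neg D(p)) \lor (\forall q\, \forall l\, (G(q) \land S(l,l))) \lor (\forall n\, \forall k\, (\neg S(k,n) \lor \neg D(k)))
Pull the quantifiers to the front (each side's bound variable is not free in the other side):
  \exists p\, \forall q\, \forall l\, \forall n\, \forall k\, (\neg D(p) \lor G(q) \land S(l,l) \lor \neg S(k,n) \lor \neg D(k))

\exists p\, \forall q\, \forall l\, \forall n\, \forall k\, (\neg D(p) \lor G(q) \land S(l,l) \lor \neg S(k,n) \lor \neg D(k))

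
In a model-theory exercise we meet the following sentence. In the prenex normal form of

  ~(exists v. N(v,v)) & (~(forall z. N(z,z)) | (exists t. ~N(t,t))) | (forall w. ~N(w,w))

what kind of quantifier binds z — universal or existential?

existential

Move each ¬ inward, flipping quantifiers it crosses:
  (forall v. ~N(v,v)) & ((exists z. ~N(z,z)) | (exists t. ~N(t,t))) | (forall w. ~N(w,w))
Extract every quantifier outward, since the variables are now distinct and don't occur free across branches:
  forall v. exists z. exists t. forall w. (~N(v,v) & (~N(z,z) | ~N(t,t)) | ~N(w,w))
The quantifier forall z sits under an odd number of negations, so it flips to exists z.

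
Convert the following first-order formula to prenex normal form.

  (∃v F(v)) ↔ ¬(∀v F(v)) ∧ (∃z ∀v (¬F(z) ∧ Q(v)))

Eliminate → and ↔ using ¬ and ∨; A ↔ B as (¬A ∨ B) ∧ (¬B ∨ A).
  (¬(∃v F(v)) ∨ ¬(∀v F(v)) ∧ (∃z ∀v (¬F(z) ∧ Q(v)))) ∧ (¬(¬(∀v F(v)) ∧ (∃z ∀v (¬F(z) ∧ Q(v)))) ∨ (∃v F(v)))
Drive negations inward (¬∀x A ≡ ∃x ¬A, ¬∃x A ≡ ∀x ¬A, De Morgan for ∧/∨):
  ((∀v ¬F(v)) ∨ (∃v ¬F(v)) ∧ (∃z ∀v (¬F(z) ∧ Q(v)))) ∧ ((∀v F(v)) ∨ (∀z ∃v (F(z) ∨ ¬Q(v))) ∨ (∃v F(v)))
Give each quantifier a distinct variable: v↦b, v↦y1, v↦w1, z↦p, v↦r, v↦u.
  ((∀v ¬F(v)) ∨ (∃b ¬F(b)) ∧ (∃z ∀y1 (¬F(z) ∧ Q(y1)))) ∧ ((∀w1 F(w1)) ∨ (∀p ∃r (F(p) ∨ ¬Q(r))) ∨ (∃u F(u)))
Pull the quantifiers to the front (each side's bound variable is not free in the other side):
  ∀v ∃b ∃z ∀y1 ∀w1 ∀p ∃r ∃u ((¬F(v) ∨ ¬F(b) ∧ ¬F(z) ∧ Q(y1)) ∧ (F(w1) ∨ F(p) ∨ ¬Q(r) ∨ F(u)))

∀v ∃b ∃z ∀y1 ∀w1 ∀p ∃r ∃u ((¬F(v) ∨ ¬F(b) ∧ ¬F(z) ∧ Q(y1)) ∧ (F(w1) ∨ F(p) ∨ ¬Q(r) ∨ F(u)))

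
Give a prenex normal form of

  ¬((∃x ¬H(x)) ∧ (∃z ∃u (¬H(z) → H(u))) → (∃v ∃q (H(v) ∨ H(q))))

Eliminate → and ↔ using ¬ and ∨.
  ¬(¬((∃x ¬H(x)) ∧ (∃z ∃u (¬¬H(z) ∨ H(u)))) ∨ (∃v ∃q (H(v) ∨ H(q))))
Drive negations inward (¬∀x A ≡ ∃x ¬A, ¬∃x A ≡ ∀x ¬A, De Morgan for ∧/∨):
  (∃x ¬H(x)) ∧ (∃z ∃u (H(z) ∨ H(u))) ∧ (∀v ∀q (¬H(v) ∧ ¬H(q)))
All bound variables are already distinct, so no renaming is needed.
Extract every quantifier outward, since the variables are now distinct and don't occur free across branches:
  ∃x ∃z ∃u ∀v ∀q (¬H(x) ∧ (H(z) ∨ H(u)) ∧ ¬H(v) ∧ ¬H(q))

∃x ∃z ∃u ∀v ∀q (¬H(x) ∧ (H(z) ∨ H(u)) ∧ ¬H(v) ∧ ¬H(q))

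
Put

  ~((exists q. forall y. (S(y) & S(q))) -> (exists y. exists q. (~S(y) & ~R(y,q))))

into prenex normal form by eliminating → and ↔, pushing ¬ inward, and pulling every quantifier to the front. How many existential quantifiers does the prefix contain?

Rewrite implications/biconditionals: A → B as ¬A ∨ B.
  ~(~(exists q. forall y. (S(y) & S(q))) | (exists y. exists q. (~S(y) & ~R(y,q))))
Push ¬ through the quantifiers and connectives to reach negation normal form:
  (exists q. forall y. (S(y) & S(q))) & (forall y. forall q. (S(y) | R(y,q)))
Standardize variables apart so no two quantifiers bind the same name: y↦z1, q↦u.
  (exists q. forall y. (S(y) & S(q))) & (forall z1. forall u. (S(z1) | R(z1,u)))
Finally move all quantifiers to the prefix:
  exists q. forall y. forall z1. forall u. (S(y) & S(q) & (S(z1) | R(z1,u)))
The prefix is exists q forall y forall z1 forall u: 3 universal, 1 existential.

1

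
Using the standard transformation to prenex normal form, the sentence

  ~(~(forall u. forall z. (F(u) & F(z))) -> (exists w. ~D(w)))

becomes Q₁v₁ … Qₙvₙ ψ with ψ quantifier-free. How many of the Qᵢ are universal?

1

First replace A → B with ¬A ∨ B.
  ~(~~(forall u. forall z. (F(u) & F(z))) | (exists w. ~D(w)))
Move each ¬ inward, flipping quantifiers it crosses:
  (exists u. exists z. (~F(u) | ~F(z))) & (forall w. D(w))
All bound variables are already distinct, so no renaming is needed.
Finally move all quantifiers to the prefix:
  exists u. exists z. forall w. ((~F(u) | ~F(z)) & D(w))
The prefix is exists u exists z forall w: 1 universal, 2 existential.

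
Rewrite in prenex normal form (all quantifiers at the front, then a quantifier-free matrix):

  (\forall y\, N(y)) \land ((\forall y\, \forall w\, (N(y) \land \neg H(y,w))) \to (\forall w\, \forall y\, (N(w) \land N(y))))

\forall y\, \exists c\, \exists w\, \forall v1\, \forall p\, (N(y) \land (\neg N(c) \lor H(c,w) \lor N(v1) \land N(p)))

Eliminate → and ↔ using ¬ and ∨.
  (\forall y\, N(y)) \land (\neg (\forall y\, \forall w\, (N(y) \land \neg H(y,w))) \lor (\forall w\, \forall y\, (N(w) \land N(y))))
Drive negations inward (¬∀x A ≡ ∃x ¬A, ¬∃x A ≡ ∀x ¬A, De Morgan for ∧/∨):
  (\forall y\, N(y)) \land ((\exists y\, \exists w\, (\neg N(y) \lor H(y,w))) \lor (\forall w\, \forall y\, (N(w) \land N(y))))
Give each quantifier a distinct variable: y↦c, w↦v1, y↦p.
  (\forall y\, N(y)) \land ((\exists c\, \exists w\, (\neg N(c) \lor H(c,w))) \lor (\forall v1\, \forall p\, (N(v1) \land N(p))))
Extract every quantifier outward, since the variables are now distinct and don't occur free across branches:
  \forall y\, \exists c\, \exists w\, \forall v1\, \forall p\, (N(y) \land (\neg N(c) \lor H(c,w) \lor N(v1) \land N(p)))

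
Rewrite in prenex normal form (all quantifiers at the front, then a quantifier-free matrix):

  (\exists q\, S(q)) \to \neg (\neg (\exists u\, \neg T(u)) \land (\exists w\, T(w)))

Eliminate → and ↔ using ¬ and ∨.
  \neg (\exists q\, S(q)) \lor \neg (\neg (\exists u\, \neg T(u)) \land (\exists w\, T(w)))
Push ¬ through the quantifiers and connectives to reach negation normal form:
  (\forall q\, \neg S(q)) \lor (\exists u\, \neg T(u)) \lor (\forall w\, \neg T(w))
Pull the quantifiers to the front (each side's bound variable is not free in the other side):
  \forall q\, \exists u\, \forall w\, (\neg S(q) \lor \neg T(u) \lor \neg T(w))

\forall q\, \exists u\, \forall w\, (\neg S(q) \lor \neg T(u) \lor \neg T(w))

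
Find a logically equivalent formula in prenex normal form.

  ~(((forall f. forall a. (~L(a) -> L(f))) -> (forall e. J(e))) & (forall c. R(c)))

forall f. forall a. exists e. exists c. ((L(a) | L(f)) & ~J(e) | ~R(c))

Eliminate → and ↔ using ¬ and ∨.
  ~((~(forall f. forall a. (~~L(a) | L(f))) | (forall e. J(e))) & (forall c. R(c)))
Move each ¬ inward, flipping quantifiers it crosses:
  (forall f. forall a. (L(a) | L(f))) & (exists e. ~J(e)) | (exists c. ~R(c))
Finally move all quantifiers to the prefix:
  forall f. forall a. exists e. exists c. ((L(a) | L(f)) & ~J(e) | ~R(c))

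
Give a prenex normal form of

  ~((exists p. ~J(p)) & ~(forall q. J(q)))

Push ¬ through the quantifiers and connectives to reach negation normal form:
  (forall p. J(p)) | (forall q. J(q))
Pull the quantifiers to the front (each side's bound variable is not free in the other side):
  forall p. forall q. (J(p) | J(q))

forall p. forall q. (J(p) | J(q))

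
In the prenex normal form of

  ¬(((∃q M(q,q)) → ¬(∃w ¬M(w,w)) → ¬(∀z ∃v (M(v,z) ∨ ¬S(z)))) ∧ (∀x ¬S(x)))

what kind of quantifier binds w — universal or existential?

First replace A → B with ¬A ∨ B.
  ¬((¬(∃q M(q,q)) ∨ ¬¬(∃w ¬M(w,w)) ∨ ¬(∀z ∃v (M(v,z) ∨ ¬S(z)))) ∧ (∀x ¬S(x)))
Push ¬ through the quantifiers and connectives to reach negation normal form:
  (∃q M(q,q)) ∧ (∀w M(w,w)) ∧ (∀z ∃v (M(v,z) ∨ ¬S(z))) ∨ (∃x S(x))
All bound variables are already distinct, so no renaming is needed.
Extract every quantifier outward, since the variables are now distinct and don't occur free across branches:
  ∃q ∀w ∀z ∃v ∃x (M(q,q) ∧ M(w,w) ∧ (M(v,z) ∨ ¬S(z)) ∨ S(x))
The quantifier ∃w sits under an odd number of negations (counting the antecedent side of each →), so it flips to ∀w.

universal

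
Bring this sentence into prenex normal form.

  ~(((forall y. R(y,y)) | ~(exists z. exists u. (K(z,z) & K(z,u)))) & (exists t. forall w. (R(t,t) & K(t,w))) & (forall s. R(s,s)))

Move each ¬ inward, flipping quantifiers it crosses:
  (exists y. ~R(y,y)) & (exists z. exists u. (K(z,z) & K(z,u))) | (forall t. exists w. (~R(t,t) | ~K(t,w))) | (exists s. ~R(s,s))
All bound variables are already distinct, so no renaming is needed.
Pull the quantifiers to the front (each side's bound variable is not free in the other side):
  exists y. exists z. exists u. forall t. exists w. exists s. (~R(y,y) & K(z,z) & K(z,u) | ~R(t,t) | ~K(t,w) | ~R(s,s))

exists y. exists z. exists u. forall t. exists w. exists s. (~R(y,y) & K(z,z) & K(z,u) | ~R(t,t) | ~K(t,w) | ~R(s,s))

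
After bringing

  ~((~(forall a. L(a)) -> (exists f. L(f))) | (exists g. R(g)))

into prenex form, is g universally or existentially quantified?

Rewrite implications/biconditionals: A → B as ¬A ∨ B.
  ~(~~(forall a. L(a)) | (exists f. L(f)) | (exists g. R(g)))
Move each ¬ inward, flipping quantifiers it crosses:
  (exists a. ~L(a)) & (forall f. ~L(f)) & (forall g. ~R(g))
All bound variables are already distinct, so no renaming is needed.
Pull the quantifiers to the front (each side's bound variable is not free in the other side):
  exists a. forall f. forall g. (~L(a) & ~L(f) & ~R(g))
The quantifier exists g sits under an odd number of negations (counting the antecedent side of each →), so it flips to forall g.

universal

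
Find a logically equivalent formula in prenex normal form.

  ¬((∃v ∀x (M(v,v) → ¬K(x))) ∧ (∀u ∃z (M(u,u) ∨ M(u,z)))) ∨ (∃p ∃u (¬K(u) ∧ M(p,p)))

Rewrite implications/biconditionals: A → B as ¬A ∨ B.
  ¬((∃v ∀x (¬M(v,v) ∨ ¬K(x))) ∧ (∀u ∃z (M(u,u) ∨ M(u,z)))) ∨ (∃p ∃u (¬K(u) ∧ M(p,p)))
Push ¬ through the quantifiers and connectives to reach negation normal form:
  (∀v ∃x (M(v,v) ∧ K(x))) ∨ (∃u ∀z (¬M(u,u) ∧ ¬M(u,z))) ∨ (∃p ∃u (¬K(u) ∧ M(p,p)))
Rename bound variables to avoid capture: u↦t.
  (∀v ∃x (M(v,v) ∧ K(x))) ∨ (∃u ∀z (¬M(u,u) ∧ ¬M(u,z))) ∨ (∃p ∃t (¬K(t) ∧ M(p,p)))
Pull the quantifiers to the front (each side's bound variable is not free in the other side):
  ∀v ∃x ∃u ∀z ∃p ∃t (M(v,v) ∧ K(x) ∨ ¬M(u,u) ∧ ¬M(u,z) ∨ ¬K(t) ∧ M(p,p))

∀v ∃x ∃u ∀z ∃p ∃t (M(v,v) ∧ K(x) ∨ ¬M(u,u) ∧ ¬M(u,z) ∨ ¬K(t) ∧ M(p,p))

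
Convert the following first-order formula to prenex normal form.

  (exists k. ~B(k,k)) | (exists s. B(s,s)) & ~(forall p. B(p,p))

exists k. exists s. exists p. (~B(k,k) | B(s,s) & ~B(p,p))

Drive negations inward (¬∀x A ≡ ∃x ¬A, ¬∃x A ≡ ∀x ¬A, De Morgan for ∧/∨):
  (exists k. ~B(k,k)) | (exists s. B(s,s)) & (exists p. ~B(p,p))
Finally move all quantifiers to the prefix:
  exists k. exists s. exists p. (~B(k,k) | B(s,s) & ~B(p,p))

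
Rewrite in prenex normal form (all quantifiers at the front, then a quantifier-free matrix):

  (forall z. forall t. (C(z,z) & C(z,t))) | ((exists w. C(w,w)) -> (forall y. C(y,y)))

forall z. forall t. forall w. forall y. (C(z,z) & C(z,t) | ~C(w,w) | C(y,y))

Eliminate → and ↔ using ¬ and ∨.
  (forall z. forall t. (C(z,z) & C(z,t))) | ~(exists w. C(w,w)) | (forall y. C(y,y))
Move each ¬ inward, flipping quantifiers it crosses:
  (forall z. forall t. (C(z,z) & C(z,t))) | (forall w. ~C(w,w)) | (forall y. C(y,y))
All bound variables are already distinct, so no renaming is needed.
Finally move all quantifiers to the prefix:
  forall z. forall t. forall w. forall y. (C(z,z) & C(z,t) | ~C(w,w) | C(y,y))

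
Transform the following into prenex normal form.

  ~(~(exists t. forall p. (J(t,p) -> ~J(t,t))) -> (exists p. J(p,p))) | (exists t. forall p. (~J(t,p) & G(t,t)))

forall t. exists p. forall r. exists z1. forall v1. (J(t,p) & J(t,t) & ~J(r,r) | ~J(z1,v1) & G(z1,z1))

Eliminate → and ↔ using ¬ and ∨.
  ~(~~(exists t. forall p. (~J(t,p) | ~J(t,t))) | (exists p. J(p,p))) | (exists t. forall p. (~J(t,p) & G(t,t)))
Move each ¬ inward, flipping quantifiers it crosses:
  (forall t. exists p. (J(t,p) & J(t,t))) & (forall p. ~J(p,p)) | (exists t. forall p. (~J(t,p) & G(t,t)))
Give each quantifier a distinct variable: p↦r, t↦z1, p↦v1.
  (forall t. exists p. (J(t,p) & J(t,t))) & (forall r. ~J(r,r)) | (exists z1. forall v1. (~J(z1,v1) & G(z1,z1)))
Extract every quantifier outward, since the variables are now distinct and don't occur free across branches:
  forall t. exists p. forall r. exists z1. forall v1. (J(t,p) & J(t,t) & ~J(r,r) | ~J(z1,v1) & G(z1,z1))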